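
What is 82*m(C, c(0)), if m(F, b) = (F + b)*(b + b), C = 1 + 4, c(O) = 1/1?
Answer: 984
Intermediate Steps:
c(O) = 1 (c(O) = 1*1 = 1)
C = 5
m(F, b) = 2*b*(F + b) (m(F, b) = (F + b)*(2*b) = 2*b*(F + b))
82*m(C, c(0)) = 82*(2*1*(5 + 1)) = 82*(2*1*6) = 82*12 = 984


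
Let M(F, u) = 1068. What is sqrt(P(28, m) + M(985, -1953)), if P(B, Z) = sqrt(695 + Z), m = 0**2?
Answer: sqrt(1068 + sqrt(695)) ≈ 33.081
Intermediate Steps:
m = 0
sqrt(P(28, m) + M(985, -1953)) = sqrt(sqrt(695 + 0) + 1068) = sqrt(sqrt(695) + 1068) = sqrt(1068 + sqrt(695))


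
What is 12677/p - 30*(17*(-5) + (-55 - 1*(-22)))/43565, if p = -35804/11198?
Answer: -618423196283/155980126 ≈ -3964.8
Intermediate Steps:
p = -17902/5599 (p = -35804*1/11198 = -17902/5599 ≈ -3.1974)
12677/p - 30*(17*(-5) + (-55 - 1*(-22)))/43565 = 12677/(-17902/5599) - 30*(17*(-5) + (-55 - 1*(-22)))/43565 = 12677*(-5599/17902) - 30*(-85 + (-55 + 22))*(1/43565) = -70978523/17902 - 30*(-85 - 33)*(1/43565) = -70978523/17902 - 30*(-118)*(1/43565) = -70978523/17902 + 3540*(1/43565) = -70978523/17902 + 708/8713 = -618423196283/155980126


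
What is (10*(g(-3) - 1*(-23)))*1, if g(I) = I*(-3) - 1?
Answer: 310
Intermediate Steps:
g(I) = -1 - 3*I (g(I) = -3*I - 1 = -1 - 3*I)
(10*(g(-3) - 1*(-23)))*1 = (10*((-1 - 3*(-3)) - 1*(-23)))*1 = (10*((-1 + 9) + 23))*1 = (10*(8 + 23))*1 = (10*31)*1 = 310*1 = 310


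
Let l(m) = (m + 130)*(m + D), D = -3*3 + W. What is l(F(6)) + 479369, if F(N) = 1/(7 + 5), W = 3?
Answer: 68918305/144 ≈ 4.7860e+5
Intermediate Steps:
F(N) = 1/12
D = -6 (D = -3*3 + 3 = -9 + 3 = -6)
l(m) = (-6 + m)*(130 + m) (l(m) = (m + 130)*(m - 6) = (130 + m)*(-6 + m) = (-6 + m)*(130 + m))
l(F(6)) + 479369 = (-780 + (1/12)² + 124*(1/12)) + 479369 = (-780 + 1/144 + 31/3) + 479369 = -110831/144 + 479369 = 68918305/144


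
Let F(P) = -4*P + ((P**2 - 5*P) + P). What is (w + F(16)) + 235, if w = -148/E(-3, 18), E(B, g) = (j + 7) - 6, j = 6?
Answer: 2393/7 ≈ 341.86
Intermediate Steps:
E(B, g) = 7 (E(B, g) = (6 + 7) - 6 = 13 - 6 = 7)
F(P) = P**2 - 8*P (F(P) = -4*P + (P**2 - 4*P) = P**2 - 8*P)
w = -148/7 ≈ -21.143
(w + F(16)) + 235 = (-148/7 + 16*(-8 + 16)) + 235 = (-148/7 + 16*8) + 235 = (-148/7 + 128) + 235 = 748/7 + 235 = 2393/7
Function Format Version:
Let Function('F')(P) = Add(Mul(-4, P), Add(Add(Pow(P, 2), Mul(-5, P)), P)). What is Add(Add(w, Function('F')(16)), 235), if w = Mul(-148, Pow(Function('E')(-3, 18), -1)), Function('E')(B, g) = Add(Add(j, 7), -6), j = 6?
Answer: Rational(2393, 7) ≈ 341.86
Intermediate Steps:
Function('E')(B, g) = 7 (Function('E')(B, g) = Add(Add(6, 7), -6) = Add(13, -6) = 7)
Function('F')(P) = Add(Pow(P, 2), Mul(-8, P)) (Function('F')(P) = Add(Mul(-4, P), Add(Pow(P, 2), Mul(-4, P))) = Add(Pow(P, 2), Mul(-8, P)))
w = Rational(-148, 7) (w = Mul(-148, Pow(7, -1)) = Mul(-148, Rational(1, 7)) = Rational(-148, 7) ≈ -21.143)
Add(Add(w, Function('F')(16)), 235) = Add(Add(Rational(-148, 7), Mul(16, Add(-8, 16))), 235) = Add(Add(Rational(-148, 7), Mul(16, 8)), 235) = Add(Add(Rational(-148, 7), 128), 235) = Add(Rational(748, 7), 235) = Rational(2393, 7)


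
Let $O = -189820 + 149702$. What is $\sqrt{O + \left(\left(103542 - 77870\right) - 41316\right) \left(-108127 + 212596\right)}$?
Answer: $7 i \sqrt{33354146} \approx 40427.0 i$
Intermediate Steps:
$O = -40118$
$\sqrt{O + \left(\left(103542 - 77870\right) - 41316\right) \left(-108127 + 212596\right)} = \sqrt{-40118 + \left(\left(103542 - 77870\right) - 41316\right) \left(-108127 + 212596\right)} = \sqrt{-40118 + \left(\left(103542 - 77870\right) - 41316\right) 104469} = \sqrt{-40118 + \left(25672 - 41316\right) 104469} = \sqrt{-40118 - 1634313036} = \sqrt{-1634353154} = 7 i \sqrt{33354146}$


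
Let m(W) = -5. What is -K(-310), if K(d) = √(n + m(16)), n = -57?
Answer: -I*√62 ≈ -7.874*I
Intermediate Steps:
K(d) = I*√62 (K(d) = √(-57 - 5) = √(-62) = I*√62)
-K(-310) = -I*√62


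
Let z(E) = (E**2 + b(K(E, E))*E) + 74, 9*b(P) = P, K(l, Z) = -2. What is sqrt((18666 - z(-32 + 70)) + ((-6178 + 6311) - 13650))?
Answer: sqrt(32755)/3 ≈ 60.328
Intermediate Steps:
b(P) = P/9
z(E) = 74 + E**2 - 2*E/9 (z(E) = (E**2 + ((1/9)*(-2))*E) + 74 = (E**2 - 2*E/9) + 74 = 74 + E**2 - 2*E/9)
sqrt((18666 - z(-32 + 70)) + ((-6178 + 6311) - 13650)) = sqrt((18666 - (74 + (-32 + 70)**2 - 2*(-32 + 70)/9)) + ((-6178 + 6311) - 13650)) = sqrt((18666 - (74 + 38**2 - 2/9*38)) + (133 - 13650)) = sqrt((18666 - (74 + 1444 - 76/9)) - 13517) = sqrt((18666 - 1*13586/9) - 13517) = sqrt((18666 - 13586/9) - 13517) = sqrt(154408/9 - 13517) = sqrt(32755/9) = sqrt(32755)/3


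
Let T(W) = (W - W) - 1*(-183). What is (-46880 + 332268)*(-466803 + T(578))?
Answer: -133167748560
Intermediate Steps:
T(W) = 183 (T(W) = 0 + 183 = 183)
(-46880 + 332268)*(-466803 + T(578)) = (-46880 + 332268)*(-466803 + 183) = 285388*(-466620) = -133167748560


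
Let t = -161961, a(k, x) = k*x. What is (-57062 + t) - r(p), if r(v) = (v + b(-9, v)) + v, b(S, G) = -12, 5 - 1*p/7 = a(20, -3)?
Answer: -219921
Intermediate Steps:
p = 455 (p = 35 - 140*(-3) = 35 - 7*(-60) = 35 + 420 = 455)
r(v) = -12 + 2*v (r(v) = (v - 12) + v = (-12 + v) + v = -12 + 2*v)
(-57062 + t) - r(p) = (-57062 - 161961) - (-12 + 2*455) = -219023 - (-12 + 910) = -219023 - 1*898 = -219023 - 898 = -219921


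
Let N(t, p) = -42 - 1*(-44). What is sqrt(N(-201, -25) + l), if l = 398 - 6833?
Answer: I*sqrt(6433) ≈ 80.206*I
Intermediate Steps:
N(t, p) = 2 (N(t, p) = -42 + 44 = 2)
l = -6435
sqrt(N(-201, -25) + l) = sqrt(2 - 6435) = sqrt(-6433) = I*sqrt(6433)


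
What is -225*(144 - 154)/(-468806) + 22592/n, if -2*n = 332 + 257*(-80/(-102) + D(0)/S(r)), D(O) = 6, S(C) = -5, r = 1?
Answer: -71074663395/354182933 ≈ -200.67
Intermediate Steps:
n = -28709/255 (n = -(332 + 257*(-80/(-102) + 6/(-5)))/2 = -(332 + 257*(-80*(-1/102) + 6*(-⅕)))/2 = -(332 + 257*(40/51 - 6/5))/2 = -(332 + 257*(-106/255))/2 = -(332 - 27242/255)/2 = -½*57418/255 = -28709/255 ≈ -112.58)
-225*(144 - 154)/(-468806) + 22592/n = -225*(144 - 154)/(-468806) + 22592/(-28709/255) = -225*(-10)*(-1/468806) + 22592*(-255/28709) = 2250*(-1/468806) - 5760960/28709 = -1125/234403 - 5760960/28709 = -71074663395/354182933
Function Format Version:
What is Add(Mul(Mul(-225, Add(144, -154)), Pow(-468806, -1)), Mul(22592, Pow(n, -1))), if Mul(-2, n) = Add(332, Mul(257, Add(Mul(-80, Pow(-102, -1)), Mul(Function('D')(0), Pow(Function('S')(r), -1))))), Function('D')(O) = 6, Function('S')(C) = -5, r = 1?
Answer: Rational(-71074663395, 354182933) ≈ -200.67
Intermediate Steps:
n = Rational(-28709, 255) (n = Mul(Rational(-1, 2), Add(332, Mul(257, Add(Mul(-80, Pow(-102, -1)), Mul(6, Pow(-5, -1)))))) = Mul(Rational(-1, 2), Add(332, Mul(257, Add(Mul(-80, Rational(-1, 102)), Mul(6, Rational(-1, 5)))))) = Mul(Rational(-1, 2), Add(332, Mul(257, Add(Rational(40, 51), Rational(-6, 5))))) = Mul(Rational(-1, 2), Add(332, Mul(257, Rational(-106, 255)))) = Mul(Rational(-1, 2), Add(332, Rational(-27242, 255))) = Mul(Rational(-1, 2), Rational(57418, 255)) = Rational(-28709, 255) ≈ -112.58)
Add(Mul(Mul(-225, Add(144, -154)), Pow(-468806, -1)), Mul(22592, Pow(n, -1))) = Add(Mul(Mul(-225, Add(144, -154)), Pow(-468806, -1)), Mul(22592, Pow(Rational(-28709, 255), -1))) = Add(Mul(Mul(-225, -10), Rational(-1, 468806)), Mul(22592, Rational(-255, 28709))) = Add(Mul(2250, Rational(-1, 468806)), Rational(-5760960, 28709)) = Add(Rational(-1125, 234403), Rational(-5760960, 28709)) = Rational(-71074663395, 354182933)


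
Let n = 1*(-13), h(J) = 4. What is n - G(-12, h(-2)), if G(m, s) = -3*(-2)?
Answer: -19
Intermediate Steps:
G(m, s) = 6
n = -13
n - G(-12, h(-2)) = -13 - 1*6 = -13 - 6 = -19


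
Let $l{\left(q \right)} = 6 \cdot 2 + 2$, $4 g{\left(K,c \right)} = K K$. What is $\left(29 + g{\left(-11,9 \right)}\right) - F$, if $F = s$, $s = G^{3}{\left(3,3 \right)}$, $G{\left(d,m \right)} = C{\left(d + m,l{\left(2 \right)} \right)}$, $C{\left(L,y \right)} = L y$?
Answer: $- \frac{2370579}{4} \approx -5.9265 \cdot 10^{5}$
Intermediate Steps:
$g{\left(K,c \right)} = \frac{K^{2}}{4}$ ($g{\left(K,c \right)} = \frac{K K}{4} = \frac{K^{2}}{4}$)
$l{\left(q \right)} = 14$ ($l{\left(q \right)} = 12 + 2 = 14$)
$G{\left(d,m \right)} = 14 d + 14 m$ ($G{\left(d,m \right)} = \left(d + m\right) 14 = 14 d + 14 m$)
$s = 592704$ ($s = \left(14 \cdot 3 + 14 \cdot 3\right)^{3} = \left(42 + 42\right)^{3} = 84^{3} = 592704$)
$F = 592704$
$\left(29 + g{\left(-11,9 \right)}\right) - F = \left(29 + \frac{\left(-11\right)^{2}}{4}\right) - 592704 = \left(29 + \frac{1}{4} \cdot 121\right) - 592704 = \left(29 + \frac{121}{4}\right) - 592704 = \frac{237}{4} - 592704 = - \frac{2370579}{4}$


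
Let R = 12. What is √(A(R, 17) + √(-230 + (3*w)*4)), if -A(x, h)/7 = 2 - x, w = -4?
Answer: √(70 + I*√278) ≈ 8.4249 + 0.98953*I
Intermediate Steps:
A(x, h) = -14 + 7*x (A(x, h) = -7*(2 - x) = -14 + 7*x)
√(A(R, 17) + √(-230 + (3*w)*4)) = √((-14 + 7*12) + √(-230 + (3*(-4))*4)) = √((-14 + 84) + √(-230 - 12*4)) = √(70 + √(-230 - 48)) = √(70 + √(-278)) = √(70 + I*√278)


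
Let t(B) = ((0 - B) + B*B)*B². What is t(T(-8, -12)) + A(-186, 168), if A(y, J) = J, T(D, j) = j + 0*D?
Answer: 22632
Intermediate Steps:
T(D, j) = j (T(D, j) = j + 0 = j)
t(B) = B²*(B² - B) (t(B) = (-B + B²)*B² = (B² - B)*B² = B²*(B² - B))
t(T(-8, -12)) + A(-186, 168) = (-12)³*(-1 - 12) + 168 = -1728*(-13) + 168 = 22464 + 168 = 22632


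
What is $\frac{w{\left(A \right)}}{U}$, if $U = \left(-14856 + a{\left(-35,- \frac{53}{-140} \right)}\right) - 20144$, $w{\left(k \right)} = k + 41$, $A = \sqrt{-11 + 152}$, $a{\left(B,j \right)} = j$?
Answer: $- \frac{5740}{4899947} - \frac{140 \sqrt{141}}{4899947} \approx -0.0015107$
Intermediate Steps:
$A = \sqrt{141} \approx 11.874$
$w{\left(k \right)} = 41 + k$
$U = - \frac{4899947}{140}$ ($U = \left(-14856 - \frac{53}{-140}\right) - 20144 = \left(-14856 - - \frac{53}{140}\right) - 20144 = \left(-14856 + \frac{53}{140}\right) - 20144 = - \frac{2079787}{140} - 20144 = - \frac{4899947}{140} \approx -35000.0$)
$\frac{w{\left(A \right)}}{U} = \frac{41 + \sqrt{141}}{- \frac{4899947}{140}} = \left(41 + \sqrt{141}\right) \left(- \frac{140}{4899947}\right) = - \frac{5740}{4899947} - \frac{140 \sqrt{141}}{4899947}$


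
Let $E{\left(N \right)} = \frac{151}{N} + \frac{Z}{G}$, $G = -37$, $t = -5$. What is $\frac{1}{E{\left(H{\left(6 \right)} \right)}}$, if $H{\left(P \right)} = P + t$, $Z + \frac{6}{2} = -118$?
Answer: $\frac{37}{5708} \approx 0.0064821$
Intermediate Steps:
$Z = -121$ ($Z = -3 - 118 = -121$)
$H{\left(P \right)} = -5 + P$ ($H{\left(P \right)} = P - 5 = -5 + P$)
$E{\left(N \right)} = \frac{121}{37} + \frac{151}{N}$ ($E{\left(N \right)} = \frac{151}{N} - \frac{121}{-37} = \frac{151}{N} - - \frac{121}{37} = \frac{151}{N} + \frac{121}{37} = \frac{121}{37} + \frac{151}{N}$)
$\frac{1}{E{\left(H{\left(6 \right)} \right)}} = \frac{1}{\frac{121}{37} + \frac{151}{-5 + 6}} = \frac{1}{\frac{121}{37} + \frac{151}{1}} = \frac{1}{\frac{121}{37} + 151 \cdot 1} = \frac{1}{\frac{121}{37} + 151} = \frac{1}{\frac{5708}{37}} = \frac{37}{5708}$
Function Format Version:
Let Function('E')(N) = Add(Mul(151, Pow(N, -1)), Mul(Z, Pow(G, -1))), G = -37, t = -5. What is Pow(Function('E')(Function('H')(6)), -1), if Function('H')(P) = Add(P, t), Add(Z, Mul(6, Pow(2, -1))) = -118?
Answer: Rational(37, 5708) ≈ 0.0064821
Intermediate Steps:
Z = -121 (Z = Add(-3, -118) = -121)
Function('H')(P) = Add(-5, P) (Function('H')(P) = Add(P, -5) = Add(-5, P))
Function('E')(N) = Add(Rational(121, 37), Mul(151, Pow(N, -1))) (Function('E')(N) = Add(Mul(151, Pow(N, -1)), Mul(-121, Pow(-37, -1))) = Add(Mul(151, Pow(N, -1)), Mul(-121, Rational(-1, 37))) = Add(Mul(151, Pow(N, -1)), Rational(121, 37)) = Add(Rational(121, 37), Mul(151, Pow(N, -1))))
Pow(Function('E')(Function('H')(6)), -1) = Pow(Add(Rational(121, 37), Mul(151, Pow(Add(-5, 6), -1))), -1) = Pow(Add(Rational(121, 37), Mul(151, Pow(1, -1))), -1) = Pow(Add(Rational(121, 37), Mul(151, 1)), -1) = Pow(Add(Rational(121, 37), 151), -1) = Pow(Rational(5708, 37), -1) = Rational(37, 5708)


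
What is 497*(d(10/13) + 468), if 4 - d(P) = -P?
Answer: 3054562/13 ≈ 2.3497e+5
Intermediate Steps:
d(P) = 4 + P (d(P) = 4 - (-1)*P = 4 + P)
497*(d(10/13) + 468) = 497*((4 + 10/13) + 468) = 497*(62/13 + 468) = 497*(6146/13) = 3054562/13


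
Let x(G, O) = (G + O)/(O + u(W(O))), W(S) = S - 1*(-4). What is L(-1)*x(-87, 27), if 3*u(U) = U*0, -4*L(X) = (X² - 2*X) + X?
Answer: 10/9 ≈ 1.1111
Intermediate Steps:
W(S) = 4 + S (W(S) = S + 4 = 4 + S)
L(X) = -X²/4 + X/4 (L(X) = -((X² - 2*X) + X)/4 = -(X² - X)/4 = -X²/4 + X/4)
u(U) = 0 (u(U) = (U*0)/3 = (⅓)*0 = 0)
x(G, O) = (G + O)/O (x(G, O) = (G + O)/(O + 0) = (G + O)/O)
L(-1)*x(-87, 27) = ((¼)*(-1)*(1 - 1*(-1)))*((-87 + 27)/27) = ((¼)*(-1)*(1 + 1))*((1/27)*(-60)) = ((¼)*(-1)*2)*(-20/9) = -½*(-20/9) = 10/9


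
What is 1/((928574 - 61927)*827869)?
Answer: 1/717470185243 ≈ 1.3938e-12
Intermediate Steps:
1/((928574 - 61927)*827869) = (1/827869)/866647 = (1/866647)*(1/827869) = 1/717470185243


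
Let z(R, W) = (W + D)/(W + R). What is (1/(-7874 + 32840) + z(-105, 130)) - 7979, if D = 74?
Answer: -4974999761/624150 ≈ -7970.8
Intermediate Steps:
z(R, W) = (74 + W)/(R + W) (z(R, W) = (W + 74)/(W + R) = (74 + W)/(R + W))
(1/(-7874 + 32840) + z(-105, 130)) - 7979 = (1/(-7874 + 32840) + (74 + 130)/(-105 + 130)) - 7979 = (1/24966 + 204/25) - 7979 = 5093089/624150 - 7979 = -4974999761/624150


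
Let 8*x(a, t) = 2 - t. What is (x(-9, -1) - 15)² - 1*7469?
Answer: -464327/64 ≈ -7255.1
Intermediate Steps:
x(a, t) = ¼ - t/8 (x(a, t) = (2 - t)/8 = ¼ - t/8)
(x(-9, -1) - 15)² - 1*7469 = ((¼ - ⅛*(-1)) - 15)² - 1*7469 = ((¼ + ⅛) - 15)² - 7469 = (3/8 - 15)² - 7469 = (-117/8)² - 7469 = 13689/64 - 7469 = -464327/64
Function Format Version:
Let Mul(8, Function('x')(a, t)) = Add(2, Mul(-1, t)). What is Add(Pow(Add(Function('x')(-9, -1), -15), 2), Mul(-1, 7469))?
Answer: Rational(-464327, 64) ≈ -7255.1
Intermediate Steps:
Function('x')(a, t) = Add(Rational(1, 4), Mul(Rational(-1, 8), t)) (Function('x')(a, t) = Mul(Rational(1, 8), Add(2, Mul(-1, t))) = Add(Rational(1, 4), Mul(Rational(-1, 8), t)))
Add(Pow(Add(Function('x')(-9, -1), -15), 2), Mul(-1, 7469)) = Add(Pow(Add(Add(Rational(1, 4), Mul(Rational(-1, 8), -1)), -15), 2), Mul(-1, 7469)) = Add(Pow(Add(Add(Rational(1, 4), Rational(1, 8)), -15), 2), -7469) = Add(Pow(Add(Rational(3, 8), -15), 2), -7469) = Add(Pow(Rational(-117, 8), 2), -7469) = Add(Rational(13689, 64), -7469) = Rational(-464327, 64)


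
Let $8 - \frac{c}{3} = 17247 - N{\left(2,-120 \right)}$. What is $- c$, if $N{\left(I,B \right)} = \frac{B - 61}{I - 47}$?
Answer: $\frac{775574}{15} \approx 51705.0$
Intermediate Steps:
$N{\left(I,B \right)} = \frac{-61 + B}{-47 + I}$
$c = - \frac{775574}{15}$ ($c = 24 - 3 \left(17247 - \frac{-61 - 120}{-47 + 2}\right) = 24 - 3 \left(17247 - \frac{1}{-45} \left(-181\right)\right) = 24 - 3 \left(17247 - \left(- \frac{1}{45}\right) \left(-181\right)\right) = 24 - 3 \left(17247 - \frac{181}{45}\right) = 24 - \frac{775934}{15} = - \frac{775574}{15} \approx -51705.0$)
$- c = \left(-1\right) \left(- \frac{775574}{15}\right) = \frac{775574}{15}$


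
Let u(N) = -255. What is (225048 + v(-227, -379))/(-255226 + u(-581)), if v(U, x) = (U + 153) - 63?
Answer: -224911/255481 ≈ -0.88034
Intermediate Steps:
v(U, x) = 90 + U (v(U, x) = (153 + U) - 63 = 90 + U)
(225048 + v(-227, -379))/(-255226 + u(-581)) = (225048 + (90 - 227))/(-255226 - 255) = (225048 - 137)/(-255481) = 224911*(-1/255481) = -224911/255481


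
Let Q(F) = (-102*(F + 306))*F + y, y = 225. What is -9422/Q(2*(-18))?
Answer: -9422/991665 ≈ -0.0095012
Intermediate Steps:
Q(F) = 225 + F*(-31212 - 102*F) (Q(F) = (-102*(F + 306))*F + 225 = (-102*(306 + F))*F + 225 = (-31212 - 102*F)*F + 225 = F*(-31212 - 102*F) + 225 = 225 + F*(-31212 - 102*F))
-9422/Q(2*(-18)) = -9422/(225 - 62424*(-18) - 102*(2*(-18))²) = -9422/(225 - 31212*(-36) - 102*(-36)²) = -9422/(225 + 1123632 - 102*1296) = -9422/(225 + 1123632 - 132192) = -9422/991665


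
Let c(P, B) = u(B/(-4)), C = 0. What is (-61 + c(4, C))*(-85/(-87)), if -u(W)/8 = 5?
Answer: -8585/87 ≈ -98.678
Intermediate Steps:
u(W) = -40 (u(W) = -8*5 = -40)
c(P, B) = -40
(-61 + c(4, C))*(-85/(-87)) = (-61 - 40)*(-85/(-87)) = -(-8585)*(-1)/87 = -101*85/87 = -8585/87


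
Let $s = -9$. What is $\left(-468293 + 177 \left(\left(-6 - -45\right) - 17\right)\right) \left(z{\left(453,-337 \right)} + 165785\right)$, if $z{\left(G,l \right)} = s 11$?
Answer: $-76944412714$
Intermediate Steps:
$z{\left(G,l \right)} = -99$ ($z{\left(G,l \right)} = \left(-9\right) 11 = -99$)
$\left(-468293 + 177 \left(\left(-6 - -45\right) - 17\right)\right) \left(z{\left(453,-337 \right)} + 165785\right) = \left(-468293 + 177 \left(\left(-6 - -45\right) - 17\right)\right) \left(-99 + 165785\right) = \left(-468293 + 177 \left(\left(-6 + 45\right) - 17\right)\right) 165686 = \left(-468293 + 177 \left(39 - 17\right)\right) 165686 = \left(-468293 + 177 \cdot 22\right) 165686 = \left(-468293 + 3894\right) 165686 = \left(-464399\right) 165686 = -76944412714$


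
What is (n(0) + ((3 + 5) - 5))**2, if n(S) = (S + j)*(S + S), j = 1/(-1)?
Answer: 9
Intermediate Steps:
j = -1
n(S) = 2*S*(-1 + S) (n(S) = (S - 1)*(S + S) = (-1 + S)*(2*S) = 2*S*(-1 + S))
(n(0) + ((3 + 5) - 5))**2 = (2*0*(-1 + 0) + ((3 + 5) - 5))**2 = (2*0*(-1) + (8 - 5))**2 = (0 + 3)**2 = 3**2 = 9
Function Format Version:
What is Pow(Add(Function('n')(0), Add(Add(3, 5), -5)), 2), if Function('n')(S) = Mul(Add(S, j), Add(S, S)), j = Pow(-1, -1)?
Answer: 9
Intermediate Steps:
j = -1
Function('n')(S) = Mul(2, S, Add(-1, S)) (Function('n')(S) = Mul(Add(S, -1), Add(S, S)) = Mul(Add(-1, S), Mul(2, S)) = Mul(2, S, Add(-1, S)))
Pow(Add(Function('n')(0), Add(Add(3, 5), -5)), 2) = Pow(Add(Mul(2, 0, Add(-1, 0)), Add(Add(3, 5), -5)), 2) = Pow(Add(Mul(2, 0, -1), Add(8, -5)), 2) = Pow(Add(0, 3), 2) = Pow(3, 2) = 9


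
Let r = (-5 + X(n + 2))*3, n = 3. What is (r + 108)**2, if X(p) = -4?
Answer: 6561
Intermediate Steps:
r = -27 (r = (-5 - 4)*3 = -9*3 = -27)
(r + 108)**2 = (-27 + 108)**2 = 81**2 = 6561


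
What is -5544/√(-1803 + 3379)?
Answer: -1386*√394/197 ≈ -139.65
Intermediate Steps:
-5544/√(-1803 + 3379) = -5544*√394/788 = -1386*√394/197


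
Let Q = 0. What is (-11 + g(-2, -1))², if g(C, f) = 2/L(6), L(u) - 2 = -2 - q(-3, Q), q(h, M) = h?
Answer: 961/9 ≈ 106.78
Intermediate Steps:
L(u) = 3 (L(u) = 2 + (-2 - 1*(-3)) = 2 + (-2 + 3) = 2 + 1 = 3)
g(C, f) = ⅔ (g(C, f) = 2/3 = 2*(⅓) = ⅔)
(-11 + g(-2, -1))² = (-11 + ⅔)² = (-31/3)² = 961/9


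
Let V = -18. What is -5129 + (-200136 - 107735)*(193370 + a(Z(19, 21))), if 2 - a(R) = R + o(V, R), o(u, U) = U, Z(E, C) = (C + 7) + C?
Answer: -59503464783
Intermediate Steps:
Z(E, C) = 7 + 2*C (Z(E, C) = (7 + C) + C = 7 + 2*C)
a(R) = 2 - 2*R (a(R) = 2 - (R + R) = 2 - 2*R)
-5129 + (-200136 - 107735)*(193370 + a(Z(19, 21))) = -5129 + (-200136 - 107735)*(193370 + (2 - 2*(7 + 2*21))) = -5129 - 307871*(193370 + (2 - 2*(7 + 42))) = -5129 - 307871*(193370 + (2 - 2*49)) = -5129 - 307871*(193370 + (2 - 98)) = -5129 - 307871*(193370 - 96) = -5129 - 307871*193274 = -5129 - 59503459654 = -59503464783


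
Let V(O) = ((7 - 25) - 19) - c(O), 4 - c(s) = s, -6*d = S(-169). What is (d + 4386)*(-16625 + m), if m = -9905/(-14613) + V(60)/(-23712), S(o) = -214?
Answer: -1340552840066615/18237024 ≈ -7.3507e+7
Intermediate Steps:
d = 107/3 (d = -1/6*(-214) = 107/3 ≈ 35.667)
c(s) = 4 - s
V(O) = -41 + O (V(O) = ((7 - 25) - 19) - (4 - O) = (-18 - 19) + (-4 + O) = -37 + (-4 + O) = -41 + O)
m = 4115609/6079008 (m = -9905/(-14613) + (-41 + 60)/(-23712) = -9905*(-1/14613) + 19*(-1/23712) = 9905/14613 - 1/1248 = 4115609/6079008 ≈ 0.67702)
(d + 4386)*(-16625 + m) = (107/3 + 4386)*(-16625 + 4115609/6079008) = (13265/3)*(-101059392391/6079008) = -1340552840066615/18237024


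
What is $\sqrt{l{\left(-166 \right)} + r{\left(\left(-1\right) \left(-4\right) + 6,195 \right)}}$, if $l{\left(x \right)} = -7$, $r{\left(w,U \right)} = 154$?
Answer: $7 \sqrt{3} \approx 12.124$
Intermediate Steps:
$\sqrt{l{\left(-166 \right)} + r{\left(\left(-1\right) \left(-4\right) + 6,195 \right)}} = \sqrt{-7 + 154} = \sqrt{147} = 7 \sqrt{3}$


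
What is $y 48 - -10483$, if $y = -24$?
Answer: $9331$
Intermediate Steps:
$y 48 - -10483 = \left(-24\right) 48 - -10483 = -1152 + 10483 = 9331$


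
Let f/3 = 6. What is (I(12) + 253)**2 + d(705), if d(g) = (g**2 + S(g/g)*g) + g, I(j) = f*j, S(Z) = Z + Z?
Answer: 719101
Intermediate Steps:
f = 18 (f = 3*6 = 18)
S(Z) = 2*Z
I(j) = 18*j
d(g) = g**2 + 3*g (d(g) = (g**2 + (2*(g/g))*g) + g = (g**2 + (2*1)*g) + g = (g**2 + 2*g) + g = g**2 + 3*g)
(I(12) + 253)**2 + d(705) = (18*12 + 253)**2 + 705*(3 + 705) = (216 + 253)**2 + 705*708 = 469**2 + 499140 = 219961 + 499140 = 719101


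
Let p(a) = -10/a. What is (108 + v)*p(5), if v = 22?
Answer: -260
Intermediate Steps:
(108 + v)*p(5) = (108 + 22)*(-10/5) = 130*(-10*1/5) = 130*(-2) = -260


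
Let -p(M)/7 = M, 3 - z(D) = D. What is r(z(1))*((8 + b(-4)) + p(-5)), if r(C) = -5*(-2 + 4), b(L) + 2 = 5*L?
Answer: -210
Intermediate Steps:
b(L) = -2 + 5*L
z(D) = 3 - D
p(M) = -7*M
r(C) = -10 (r(C) = -5*2 = -10)
r(z(1))*((8 + b(-4)) + p(-5)) = -10*((8 + (-2 + 5*(-4))) - 7*(-5)) = -10*((8 + (-2 - 20)) + 35) = -10*((8 - 22) + 35) = -10*(-14 + 35) = -10*21 = -210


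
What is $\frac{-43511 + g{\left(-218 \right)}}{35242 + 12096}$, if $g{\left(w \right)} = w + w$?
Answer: $- \frac{43947}{47338} \approx -0.92837$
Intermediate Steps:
$g{\left(w \right)} = 2 w$
$\frac{-43511 + g{\left(-218 \right)}}{35242 + 12096} = \frac{-43511 + 2 \left(-218\right)}{35242 + 12096} = \frac{-43511 - 436}{47338} = \left(-43947\right) \frac{1}{47338} = - \frac{43947}{47338}$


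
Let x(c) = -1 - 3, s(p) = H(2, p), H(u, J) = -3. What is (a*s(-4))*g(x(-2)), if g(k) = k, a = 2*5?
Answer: 120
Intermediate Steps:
s(p) = -3
x(c) = -4
a = 10
(a*s(-4))*g(x(-2)) = (10*(-3))*(-4) = -30*(-4) = 120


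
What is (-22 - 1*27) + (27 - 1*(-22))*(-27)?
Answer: -1372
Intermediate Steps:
(-22 - 1*27) + (27 - 1*(-22))*(-27) = (-22 - 27) + (27 + 22)*(-27) = -49 + 49*(-27) = -49 - 1323 = -1372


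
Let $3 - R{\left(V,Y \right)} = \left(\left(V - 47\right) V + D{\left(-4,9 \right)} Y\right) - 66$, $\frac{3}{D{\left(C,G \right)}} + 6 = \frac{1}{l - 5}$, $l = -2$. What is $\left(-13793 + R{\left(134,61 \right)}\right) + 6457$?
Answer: $- \frac{812494}{43} \approx -18895.0$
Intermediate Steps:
$D{\left(C,G \right)} = - \frac{21}{43}$ ($D{\left(C,G \right)} = \frac{3}{-6 + \frac{1}{-2 - 5}} = \frac{3}{-6 + \frac{1}{-7}} = \frac{3}{-6 - \frac{1}{7}} = \frac{3}{- \frac{43}{7}} = 3 \left(- \frac{7}{43}\right) = - \frac{21}{43}$)
$R{\left(V,Y \right)} = 69 + \frac{21 Y}{43} - V \left(-47 + V\right)$ ($R{\left(V,Y \right)} = 3 - \left(\left(\left(V - 47\right) V - \frac{21 Y}{43}\right) - 66\right) = 3 - \left(\left(\left(-47 + V\right) V - \frac{21 Y}{43}\right) - 66\right) = 3 - \left(\left(V \left(-47 + V\right) - \frac{21 Y}{43}\right) - 66\right) = 3 - \left(\left(- \frac{21 Y}{43} + V \left(-47 + V\right)\right) - 66\right) = 3 - \left(-66 - \frac{21 Y}{43} + V \left(-47 + V\right)\right) = 3 + \left(66 + \frac{21 Y}{43} - V \left(-47 + V\right)\right) = 69 + \frac{21 Y}{43} - V \left(-47 + V\right)$)
$\left(-13793 + R{\left(134,61 \right)}\right) + 6457 = \left(-13793 + \left(69 - 134^{2} + 47 \cdot 134 + \frac{21}{43} \cdot 61\right)\right) + 6457 = \left(-13793 + \left(69 - 17956 + 6298 + \frac{1281}{43}\right)\right) + 6457 = \left(-13793 - \frac{497046}{43}\right) + 6457 = - \frac{1090145}{43} + 6457 = - \frac{812494}{43}$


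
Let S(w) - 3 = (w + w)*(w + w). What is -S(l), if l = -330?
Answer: -435603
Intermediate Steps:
S(w) = 3 + 4*w**2 (S(w) = 3 + (w + w)*(w + w) = 3 + (2*w)*(2*w) = 3 + 4*w**2)
-S(l) = -(3 + 4*(-330)**2) = -(3 + 4*108900) = -(3 + 435600) = -1*435603 = -435603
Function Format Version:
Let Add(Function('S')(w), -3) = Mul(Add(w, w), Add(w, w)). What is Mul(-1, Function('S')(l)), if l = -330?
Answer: -435603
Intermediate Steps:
Function('S')(w) = Add(3, Mul(4, Pow(w, 2))) (Function('S')(w) = Add(3, Mul(Add(w, w), Add(w, w))) = Add(3, Mul(Mul(2, w), Mul(2, w))) = Add(3, Mul(4, Pow(w, 2))))
Mul(-1, Function('S')(l)) = Mul(-1, Add(3, Mul(4, Pow(-330, 2)))) = Mul(-1, Add(3, Mul(4, 108900))) = Mul(-1, Add(3, 435600)) = Mul(-1, 435603) = -435603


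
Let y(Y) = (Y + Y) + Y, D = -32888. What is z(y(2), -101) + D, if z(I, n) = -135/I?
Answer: -65821/2 ≈ -32911.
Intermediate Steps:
y(Y) = 3*Y (y(Y) = 2*Y + Y = 3*Y)
z(y(2), -101) + D = -135/(3*2) - 32888 = -135/6 - 32888 = -135*⅙ - 32888 = -45/2 - 32888 = -65821/2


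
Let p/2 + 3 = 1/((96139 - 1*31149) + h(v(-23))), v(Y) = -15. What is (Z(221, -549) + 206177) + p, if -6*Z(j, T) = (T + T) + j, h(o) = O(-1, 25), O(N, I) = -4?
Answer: 4469242465/21662 ≈ 2.0632e+5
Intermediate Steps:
h(o) = -4
Z(j, T) = -T/3 - j/6 (Z(j, T) = -((T + T) + j)/6 = -(2*T + j)/6 = -(j + 2*T)/6 = -T/3 - j/6)
p = -194957/32493 (p = -6 + 2/((96139 - 1*31149) - 4) = -6 + 2/((96139 - 31149) - 4) = -6 + 2/(64990 - 4) = -6 + 2/64986 = -6 + 2*(1/64986) = -6 + 1/32493 = -194957/32493 ≈ -6.0000)
(Z(221, -549) + 206177) + p = ((-1/3*(-549) - 1/6*221) + 206177) - 194957/32493 = ((183 - 221/6) + 206177) - 194957/32493 = (877/6 + 206177) - 194957/32493 = 1237939/6 - 194957/32493 = 4469242465/21662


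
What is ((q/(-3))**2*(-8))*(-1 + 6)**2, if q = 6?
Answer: -800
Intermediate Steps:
((q/(-3))**2*(-8))*(-1 + 6)**2 = ((6/(-3))**2*(-8))*(-1 + 6)**2 = ((6*(-1/3))**2*(-8))*5**2 = ((-2)**2*(-8))*25 = (4*(-8))*25 = -32*25 = -800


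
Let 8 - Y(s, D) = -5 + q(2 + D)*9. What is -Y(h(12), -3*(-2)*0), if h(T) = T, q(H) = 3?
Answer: 14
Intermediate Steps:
Y(s, D) = -14 (Y(s, D) = 8 - (-5 + 3*9) = 8 - (-5 + 27) = 8 - 1*22 = 8 - 22 = -14)
-Y(h(12), -3*(-2)*0) = -1*(-14) = 14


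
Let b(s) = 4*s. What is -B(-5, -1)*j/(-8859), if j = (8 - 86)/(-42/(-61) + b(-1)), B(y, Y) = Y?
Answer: -793/298253 ≈ -0.0026588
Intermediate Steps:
j = 2379/101 (j = (8 - 86)/(-42/(-61) + 4*(-1)) = -78/(-42*(-1/61) - 4) = -78/(42/61 - 4) = -78/(-202/61) = -78*(-61/202) = 2379/101 ≈ 23.554)
-B(-5, -1)*j/(-8859) = -(-1*2379/101)/(-8859) = -(-2379)*(-1)/(101*8859) = -1*793/298253 = -793/298253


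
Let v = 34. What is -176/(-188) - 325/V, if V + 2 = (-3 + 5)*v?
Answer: -12371/3102 ≈ -3.9881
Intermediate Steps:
V = 66 (V = -2 + (-3 + 5)*34 = -2 + 2*34 = -2 + 68 = 66)
-176/(-188) - 325/V = -176/(-188) - 325/66 = -176*(-1/188) - 325*1/66 = 44/47 - 325/66 = -12371/3102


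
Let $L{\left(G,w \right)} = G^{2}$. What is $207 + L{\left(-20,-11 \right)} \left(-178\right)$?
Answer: $-70993$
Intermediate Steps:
$207 + L{\left(-20,-11 \right)} \left(-178\right) = 207 + \left(-20\right)^{2} \left(-178\right) = 207 + 400 \left(-178\right) = 207 - 71200 = -70993$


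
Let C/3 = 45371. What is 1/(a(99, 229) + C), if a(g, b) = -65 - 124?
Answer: 1/135924 ≈ 7.3571e-6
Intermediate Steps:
a(g, b) = -189
C = 136113 (C = 3*45371 = 136113)
1/(a(99, 229) + C) = 1/(-189 + 136113) = 1/135924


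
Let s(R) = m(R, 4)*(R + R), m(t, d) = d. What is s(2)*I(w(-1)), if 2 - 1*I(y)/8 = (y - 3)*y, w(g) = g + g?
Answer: -1024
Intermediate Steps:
w(g) = 2*g
s(R) = 8*R (s(R) = 4*(R + R) = 4*(2*R) = 8*R)
I(y) = 16 - 8*y*(-3 + y) (I(y) = 16 - 8*(y - 3)*y = 16 - 8*(-3 + y)*y = 16 - 8*y*(-3 + y))
s(2)*I(w(-1)) = (8*2)*(16 - 8*(2*(-1))² + 24*(2*(-1))) = 16*(16 - 8*(-2)² + 24*(-2)) = 16*(16 - 8*4 - 48) = 16*(16 - 32 - 48) = 16*(-64) = -1024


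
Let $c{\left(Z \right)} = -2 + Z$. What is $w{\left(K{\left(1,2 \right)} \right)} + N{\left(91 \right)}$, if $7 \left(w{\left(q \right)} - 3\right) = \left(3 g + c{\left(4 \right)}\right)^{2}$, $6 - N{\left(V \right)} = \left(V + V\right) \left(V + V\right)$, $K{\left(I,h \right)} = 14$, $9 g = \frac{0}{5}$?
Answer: $- \frac{231801}{7} \approx -33114.0$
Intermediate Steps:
$g = 0$ ($g = \frac{0 \cdot \frac{1}{5}}{9} = \frac{1}{9} \cdot 0 = 0$)
$N{\left(V \right)} = 6 - 4 V^{2}$ ($N{\left(V \right)} = 6 - \left(V + V\right) \left(V + V\right) = 6 - 2 V 2 V = 6 - 4 V^{2}$)
$w{\left(q \right)} = \frac{25}{7}$ ($w{\left(q \right)} = 3 + \frac{\left(3 \cdot 0 + \left(-2 + 4\right)\right)^{2}}{7} = 3 + \frac{\left(0 + 2\right)^{2}}{7} = 3 + \frac{2^{2}}{7} = 3 + \frac{1}{7} \cdot 4 = 3 + \frac{4}{7} = \frac{25}{7}$)
$w{\left(K{\left(1,2 \right)} \right)} + N{\left(91 \right)} = \frac{25}{7} + \left(6 - 4 \cdot 91^{2}\right) = \frac{25}{7} + \left(6 - 33124\right) = \frac{25}{7} - 33118 = - \frac{231801}{7}$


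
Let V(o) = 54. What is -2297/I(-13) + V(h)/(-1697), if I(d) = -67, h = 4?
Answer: 3894391/113699 ≈ 34.252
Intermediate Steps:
-2297/I(-13) + V(h)/(-1697) = -2297/(-67) + 54/(-1697) = -2297*(-1/67) + 54*(-1/1697) = 2297/67 - 54/1697 = 3894391/113699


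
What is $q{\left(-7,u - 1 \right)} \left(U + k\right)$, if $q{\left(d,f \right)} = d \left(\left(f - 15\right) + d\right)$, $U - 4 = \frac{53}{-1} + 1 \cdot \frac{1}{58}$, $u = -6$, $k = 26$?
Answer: $- \frac{9331}{2} \approx -4665.5$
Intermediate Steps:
$U = - \frac{2841}{58}$ ($U = 4 + \left(\frac{53}{-1} + 1 \cdot \frac{1}{58}\right) = 4 + \left(53 \left(-1\right) + 1 \cdot \frac{1}{58}\right) = 4 + \left(-53 + \frac{1}{58}\right) = 4 - \frac{3073}{58} = - \frac{2841}{58} \approx -48.983$)
$q{\left(d,f \right)} = d \left(-15 + d + f\right)$ ($q{\left(d,f \right)} = d \left(\left(f - 15\right) + d\right) = d \left(\left(-15 + f\right) + d\right) = d \left(-15 + d + f\right)$)
$q{\left(-7,u - 1 \right)} \left(U + k\right) = - 7 \left(-15 - 7 - 7\right) \left(- \frac{2841}{58} + 26\right) = - 7 \left(-15 - 7 - 7\right) \left(- \frac{1333}{58}\right) = \left(-7\right) \left(-29\right) \left(- \frac{1333}{58}\right) = 203 \left(- \frac{1333}{58}\right) = - \frac{9331}{2}$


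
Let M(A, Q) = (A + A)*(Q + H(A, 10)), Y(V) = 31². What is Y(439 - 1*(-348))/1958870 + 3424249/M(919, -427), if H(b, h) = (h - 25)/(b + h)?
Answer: -3115357090234653/714136346547940 ≈ -4.3624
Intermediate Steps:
H(b, h) = (-25 + h)/(b + h)
Y(V) = 961
M(A, Q) = 2*A*(Q - 15/(10 + A)) (M(A, Q) = (A + A)*(Q + (-25 + 10)/(A + 10)) = (2*A)*(Q - 15/(10 + A)) = 2*A*(Q - 15/(10 + A)))
Y(439 - 1*(-348))/1958870 + 3424249/M(919, -427) = 961/1958870 + 3424249/((2*919*(-15 - 427*(10 + 919))/(10 + 919))) = 961*(1/1958870) + 3424249/((2*919*(-15 - 427*929)/929)) = 961/1958870 + 3424249/((2*919*(1/929)*(-15 - 396683))) = 961/1958870 + 3424249/((2*919*(1/929)*(-396698))) = 961/1958870 + 3424249/(-729130924/929) = 961/1958870 + 3424249*(-929/729130924) = 961/1958870 - 3181127321/729130924 = -3115357090234653/714136346547940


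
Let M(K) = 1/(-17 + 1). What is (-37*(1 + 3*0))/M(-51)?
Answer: 592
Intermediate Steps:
M(K) = -1/16 (M(K) = 1/(-16) = -1/16)
(-37*(1 + 3*0))/M(-51) = (-37*(1 + 3*0))/(-1/16) = -37*(1 + 0)*(-16) = -37*1*(-16) = -37*(-16) = 592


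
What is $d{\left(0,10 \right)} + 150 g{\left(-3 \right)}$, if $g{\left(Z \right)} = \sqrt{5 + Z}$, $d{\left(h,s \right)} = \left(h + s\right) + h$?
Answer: $10 + 150 \sqrt{2} \approx 222.13$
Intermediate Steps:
$d{\left(h,s \right)} = s + 2 h$
$d{\left(0,10 \right)} + 150 g{\left(-3 \right)} = \left(10 + 2 \cdot 0\right) + 150 \sqrt{5 - 3} = \left(10 + 0\right) + 150 \sqrt{2} = 10 + 150 \sqrt{2}$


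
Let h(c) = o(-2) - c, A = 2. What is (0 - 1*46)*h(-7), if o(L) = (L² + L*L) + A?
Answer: -782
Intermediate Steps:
o(L) = 2 + 2*L² (o(L) = (L² + L*L) + 2 = (L² + L²) + 2 = 2*L² + 2 = 2 + 2*L²)
h(c) = 10 - c (h(c) = (2 + 2*(-2)²) - c = (2 + 2*4) - c = (2 + 8) - c = 10 - c)
(0 - 1*46)*h(-7) = (0 - 1*46)*(10 - 1*(-7)) = (0 - 46)*(10 + 7) = -46*17 = -782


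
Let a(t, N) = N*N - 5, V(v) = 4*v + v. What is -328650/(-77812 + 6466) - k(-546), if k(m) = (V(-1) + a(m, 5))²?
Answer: -2620700/11891 ≈ -220.39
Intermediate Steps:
V(v) = 5*v
a(t, N) = -5 + N² (a(t, N) = N² - 5 = -5 + N²)
k(m) = 225 (k(m) = (5*(-1) + (-5 + 5²))² = (-5 + (-5 + 25))² = (-5 + 20)² = 15² = 225)
-328650/(-77812 + 6466) - k(-546) = -328650/(-77812 + 6466) - 1*225 = -328650/(-71346) - 225 = -328650*(-1/71346) - 225 = 54775/11891 - 225 = -2620700/11891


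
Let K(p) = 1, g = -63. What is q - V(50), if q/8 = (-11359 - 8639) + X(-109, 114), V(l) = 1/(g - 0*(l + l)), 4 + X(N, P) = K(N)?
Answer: -10080503/63 ≈ -1.6001e+5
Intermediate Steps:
X(N, P) = -3 (X(N, P) = -4 + 1 = -3)
V(l) = -1/63 (V(l) = 1/(-63 - 0*(l + l)) = 1/(-63 - 0*2*l) = 1/(-63 - 1*0) = 1/(-63 + 0) = 1/(-63) = -1/63)
q = -160008 (q = 8*((-11359 - 8639) - 3) = 8*(-19998 - 3) = 8*(-20001) = -160008)
q - V(50) = -160008 - 1*(-1/63) = -160008 + 1/63 = -10080503/63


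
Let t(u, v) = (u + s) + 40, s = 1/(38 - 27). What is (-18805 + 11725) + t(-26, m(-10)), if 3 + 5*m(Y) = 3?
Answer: -77725/11 ≈ -7065.9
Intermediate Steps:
s = 1/11 ≈ 0.090909
m(Y) = 0 (m(Y) = -⅗ + (⅕)*3 = -⅗ + ⅗ = 0)
t(u, v) = 441/11 + u (t(u, v) = (u + 1/11) + 40 = (1/11 + u) + 40 = 441/11 + u)
(-18805 + 11725) + t(-26, m(-10)) = (-18805 + 11725) + (441/11 - 26) = -7080 + 155/11 = -77725/11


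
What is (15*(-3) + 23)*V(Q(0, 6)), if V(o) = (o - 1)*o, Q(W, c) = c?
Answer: -660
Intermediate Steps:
V(o) = o*(-1 + o) (V(o) = (-1 + o)*o = o*(-1 + o))
(15*(-3) + 23)*V(Q(0, 6)) = (15*(-3) + 23)*(6*(-1 + 6)) = (-45 + 23)*(6*5) = -22*30 = -660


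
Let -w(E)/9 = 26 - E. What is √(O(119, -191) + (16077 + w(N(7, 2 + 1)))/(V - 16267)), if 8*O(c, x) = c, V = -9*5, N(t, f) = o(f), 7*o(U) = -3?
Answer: √45320000698/57092 ≈ 3.7288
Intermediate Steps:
o(U) = -3/7 (o(U) = (⅐)*(-3) = -3/7)
N(t, f) = -3/7
V = -45
O(c, x) = c/8
w(E) = -234 + 9*E (w(E) = -9*(26 - E) = -234 + 9*E)
√(O(119, -191) + (16077 + w(N(7, 2 + 1)))/(V - 16267)) = √((⅛)*119 + (16077 + (-234 + 9*(-3/7)))/(-45 - 16267)) = √(119/8 + (16077 + (-234 - 27/7))/(-16312)) = √(119/8 + (16077 - 1665/7)*(-1/16312)) = √(119/8 + (110874/7)*(-1/16312)) = √(119/8 - 55437/57092) = √(1587613/114184) = √45320000698/57092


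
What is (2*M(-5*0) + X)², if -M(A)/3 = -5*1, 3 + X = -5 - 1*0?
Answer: 484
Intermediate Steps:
X = -8 (X = -3 + (-5 - 1*0) = -3 + (-5 + 0) = -3 - 5 = -8)
M(A) = 15 (M(A) = -(-15) = -3*(-5) = 15)
(2*M(-5*0) + X)² = (2*15 - 8)² = (30 - 8)² = 22² = 484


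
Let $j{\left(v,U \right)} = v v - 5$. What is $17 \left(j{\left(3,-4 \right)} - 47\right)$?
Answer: $-731$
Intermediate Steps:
$j{\left(v,U \right)} = -5 + v^{2}$ ($j{\left(v,U \right)} = v^{2} - 5 = -5 + v^{2}$)
$17 \left(j{\left(3,-4 \right)} - 47\right) = 17 \left(\left(-5 + 3^{2}\right) - 47\right) = 17 \left(\left(-5 + 9\right) - 47\right) = 17 \left(4 - 47\right) = 17 \left(-43\right) = -731$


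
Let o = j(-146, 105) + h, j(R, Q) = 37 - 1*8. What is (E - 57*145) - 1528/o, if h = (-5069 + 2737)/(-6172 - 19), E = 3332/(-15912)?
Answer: -353962848821/42557814 ≈ -8317.2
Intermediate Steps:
j(R, Q) = 29 (j(R, Q) = 37 - 8 = 29)
E = -49/234 (E = 3332*(-1/15912) = -49/234 ≈ -0.20940)
h = 2332/6191 (h = -2332/(-6191) = -2332*(-1/6191) = 2332/6191 ≈ 0.37668)
o = 181871/6191 (o = 29 + 2332/6191 = 181871/6191 ≈ 29.377)
(E - 57*145) - 1528/o = (-49/234 - 57*145) - 1528/181871/6191 = (-49/234 - 1*8265) - 1528*6191/181871 = (-49/234 - 8265) - 1*9459848/181871 = -1934059/234 - 9459848/181871 = -353962848821/42557814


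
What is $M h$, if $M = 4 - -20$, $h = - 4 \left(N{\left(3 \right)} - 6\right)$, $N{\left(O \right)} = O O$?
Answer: $-288$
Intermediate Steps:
$N{\left(O \right)} = O^{2}$
$h = -12$ ($h = - 4 \left(3^{2} - 6\right) = - 4 \left(9 - 6\right) = \left(-4\right) 3 = -12$)
$M = 24$ ($M = 4 + 20 = 24$)
$M h = 24 \left(-12\right) = -288$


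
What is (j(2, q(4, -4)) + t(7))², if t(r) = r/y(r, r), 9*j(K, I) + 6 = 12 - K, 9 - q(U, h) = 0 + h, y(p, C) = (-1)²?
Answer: 4489/81 ≈ 55.420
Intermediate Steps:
y(p, C) = 1
q(U, h) = 9 - h (q(U, h) = 9 - (0 + h) = 9 - h)
j(K, I) = ⅔ - K/9 (j(K, I) = -⅔ + (12 - K)/9 = -⅔ + (4/3 - K/9) = ⅔ - K/9)
t(r) = r (t(r) = r/1 = r*1 = r)
(j(2, q(4, -4)) + t(7))² = ((⅔ - ⅑*2) + 7)² = ((⅔ - 2/9) + 7)² = (4/9 + 7)² = (67/9)² = 4489/81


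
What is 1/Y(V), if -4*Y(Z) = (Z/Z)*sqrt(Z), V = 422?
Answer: -2*sqrt(422)/211 ≈ -0.19472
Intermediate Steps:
Y(Z) = -sqrt(Z)/4 (Y(Z) = -Z/Z*sqrt(Z)/4 = -sqrt(Z)/4)
1/Y(V) = 1/(-sqrt(422)/4) = -2*sqrt(422)/211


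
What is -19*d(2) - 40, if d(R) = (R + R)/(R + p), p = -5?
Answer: -44/3 ≈ -14.667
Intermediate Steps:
d(R) = 2*R/(-5 + R) (d(R) = (R + R)/(R - 5) = (2*R)/(-5 + R) = 2*R/(-5 + R))
-19*d(2) - 40 = -38*2/(-5 + 2) - 40 = -38*2/(-3) - 40 = -38*2*(-1)/3 - 40 = -19*(-4/3) - 40 = 76/3 - 40 = -44/3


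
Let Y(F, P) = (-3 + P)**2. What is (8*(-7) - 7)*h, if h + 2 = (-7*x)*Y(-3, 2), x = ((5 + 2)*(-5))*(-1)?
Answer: 15561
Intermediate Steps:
x = 35 (x = (7*(-5))*(-1) = -35*(-1) = 35)
h = -247 (h = -2 + (-7*35)*(-3 + 2)**2 = -2 - 245*(-1)**2 = -2 - 245*1 = -2 - 245 = -247)
(8*(-7) - 7)*h = (8*(-7) - 7)*(-247) = (-56 - 7)*(-247) = -63*(-247) = 15561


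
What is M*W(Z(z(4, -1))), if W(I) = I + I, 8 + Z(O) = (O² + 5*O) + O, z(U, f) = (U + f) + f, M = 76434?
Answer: 1222944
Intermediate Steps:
z(U, f) = U + 2*f
Z(O) = -8 + O² + 6*O (Z(O) = -8 + ((O² + 5*O) + O) = -8 + (O² + 6*O) = -8 + O² + 6*O)
W(I) = 2*I
M*W(Z(z(4, -1))) = 76434*(2*(-8 + (4 + 2*(-1))² + 6*(4 + 2*(-1)))) = 76434*(2*(-8 + (4 - 2)² + 6*(4 - 2))) = 76434*(2*(-8 + 2² + 6*2)) = 76434*(2*(-8 + 4 + 12)) = 76434*(2*8) = 76434*16 = 1222944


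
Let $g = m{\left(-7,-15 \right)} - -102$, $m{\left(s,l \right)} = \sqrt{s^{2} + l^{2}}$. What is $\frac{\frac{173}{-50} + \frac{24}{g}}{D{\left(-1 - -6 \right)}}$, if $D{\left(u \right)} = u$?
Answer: $- \frac{163009}{253250} - \frac{12 \sqrt{274}}{25325} \approx -0.65151$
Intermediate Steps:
$m{\left(s,l \right)} = \sqrt{l^{2} + s^{2}}$
$g = 102 + \sqrt{274}$ ($g = \sqrt{\left(-15\right)^{2} + \left(-7\right)^{2}} - -102 = \sqrt{225 + 49} + 102 = \sqrt{274} + 102 = 102 + \sqrt{274} \approx 118.55$)
$\frac{\frac{173}{-50} + \frac{24}{g}}{D{\left(-1 - -6 \right)}} = \frac{\frac{173}{-50} + \frac{24}{102 + \sqrt{274}}}{-1 - -6} = \frac{173 \left(- \frac{1}{50}\right) + \frac{24}{102 + \sqrt{274}}}{-1 + 6} = \frac{- \frac{173}{50} + \frac{24}{102 + \sqrt{274}}}{5} = \left(- \frac{173}{50} + \frac{24}{102 + \sqrt{274}}\right) \frac{1}{5} = - \frac{173}{250} + \frac{24}{5 \left(102 + \sqrt{274}\right)}$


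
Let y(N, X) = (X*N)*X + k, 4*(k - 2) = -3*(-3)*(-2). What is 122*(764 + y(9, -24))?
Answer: 725351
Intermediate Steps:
k = -5/2 (k = 2 + (-3*(-3)*(-2))/4 = 2 + (9*(-2))/4 = 2 + (1/4)*(-18) = 2 - 9/2 = -5/2 ≈ -2.5000)
y(N, X) = -5/2 + N*X**2 (y(N, X) = (X*N)*X - 5/2 = (N*X)*X - 5/2 = N*X**2 - 5/2 = -5/2 + N*X**2)
122*(764 + y(9, -24)) = 122*(764 + (-5/2 + 9*(-24)**2)) = 122*(764 + (-5/2 + 9*576)) = 122*(764 + (-5/2 + 5184)) = 122*(764 + 10363/2) = 122*(11891/2) = 725351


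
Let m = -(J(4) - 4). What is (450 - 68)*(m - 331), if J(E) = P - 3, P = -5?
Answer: -121858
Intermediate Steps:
J(E) = -8 (J(E) = -5 - 3 = -8)
m = 12 (m = -(-8 - 4) = -1*(-12) = 12)
(450 - 68)*(m - 331) = (450 - 68)*(12 - 331) = 382*(-319) = -121858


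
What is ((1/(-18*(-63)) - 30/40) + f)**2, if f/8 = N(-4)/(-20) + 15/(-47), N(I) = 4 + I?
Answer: 123913152169/11362707216 ≈ 10.905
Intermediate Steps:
f = -120/47 (f = 8*((4 - 4)/(-20) + 15/(-47)) = 8*(0*(-1/20) + 15*(-1/47)) = 8*(0 - 15/47) = 8*(-15/47) = -120/47 ≈ -2.5532)
((1/(-18*(-63)) - 30/40) + f)**2 = ((1/(-18*(-63)) - 30/40) - 120/47)**2 = ((-1/18*(-1/63) - 30*1/40) - 120/47)**2 = ((1/1134 - 3/4) - 120/47)**2 = (-1699/2268 - 120/47)**2 = (-352013/106596)**2 = 123913152169/11362707216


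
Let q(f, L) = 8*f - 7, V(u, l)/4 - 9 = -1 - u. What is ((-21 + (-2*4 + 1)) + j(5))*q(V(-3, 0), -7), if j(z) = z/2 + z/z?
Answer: -16905/2 ≈ -8452.5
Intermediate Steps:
j(z) = 1 + z/2 (j(z) = z*(1/2) + 1 = z/2 + 1 = 1 + z/2)
V(u, l) = 32 - 4*u (V(u, l) = 36 + 4*(-1 - u) = 36 + (-4 - 4*u) = 32 - 4*u)
q(f, L) = -7 + 8*f
((-21 + (-2*4 + 1)) + j(5))*q(V(-3, 0), -7) = ((-21 + (-2*4 + 1)) + (1 + (1/2)*5))*(-7 + 8*(32 - 4*(-3))) = ((-21 + (-8 + 1)) + (1 + 5/2))*(-7 + 8*(32 + 12)) = ((-21 - 7) + 7/2)*(-7 + 8*44) = (-28 + 7/2)*(-7 + 352) = -49/2*345 = -16905/2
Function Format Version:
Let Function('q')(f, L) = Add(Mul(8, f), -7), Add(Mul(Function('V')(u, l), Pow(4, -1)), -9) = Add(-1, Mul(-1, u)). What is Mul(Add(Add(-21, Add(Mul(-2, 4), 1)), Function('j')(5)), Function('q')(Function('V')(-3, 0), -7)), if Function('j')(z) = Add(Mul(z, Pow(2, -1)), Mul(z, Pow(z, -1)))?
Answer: Rational(-16905, 2) ≈ -8452.5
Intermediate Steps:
Function('j')(z) = Add(1, Mul(Rational(1, 2), z)) (Function('j')(z) = Add(Mul(z, Rational(1, 2)), 1) = Add(Mul(Rational(1, 2), z), 1) = Add(1, Mul(Rational(1, 2), z)))
Function('V')(u, l) = Add(32, Mul(-4, u)) (Function('V')(u, l) = Add(36, Mul(4, Add(-1, Mul(-1, u)))) = Add(36, Add(-4, Mul(-4, u))) = Add(32, Mul(-4, u)))
Function('q')(f, L) = Add(-7, Mul(8, f))
Mul(Add(Add(-21, Add(Mul(-2, 4), 1)), Function('j')(5)), Function('q')(Function('V')(-3, 0), -7)) = Mul(Add(Add(-21, Add(Mul(-2, 4), 1)), Add(1, Mul(Rational(1, 2), 5))), Add(-7, Mul(8, Add(32, Mul(-4, -3))))) = Mul(Add(Add(-21, Add(-8, 1)), Add(1, Rational(5, 2))), Add(-7, Mul(8, Add(32, 12)))) = Mul(Add(Add(-21, -7), Rational(7, 2)), Add(-7, Mul(8, 44))) = Mul(Add(-28, Rational(7, 2)), Add(-7, 352)) = Mul(Rational(-49, 2), 345) = Rational(-16905, 2)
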